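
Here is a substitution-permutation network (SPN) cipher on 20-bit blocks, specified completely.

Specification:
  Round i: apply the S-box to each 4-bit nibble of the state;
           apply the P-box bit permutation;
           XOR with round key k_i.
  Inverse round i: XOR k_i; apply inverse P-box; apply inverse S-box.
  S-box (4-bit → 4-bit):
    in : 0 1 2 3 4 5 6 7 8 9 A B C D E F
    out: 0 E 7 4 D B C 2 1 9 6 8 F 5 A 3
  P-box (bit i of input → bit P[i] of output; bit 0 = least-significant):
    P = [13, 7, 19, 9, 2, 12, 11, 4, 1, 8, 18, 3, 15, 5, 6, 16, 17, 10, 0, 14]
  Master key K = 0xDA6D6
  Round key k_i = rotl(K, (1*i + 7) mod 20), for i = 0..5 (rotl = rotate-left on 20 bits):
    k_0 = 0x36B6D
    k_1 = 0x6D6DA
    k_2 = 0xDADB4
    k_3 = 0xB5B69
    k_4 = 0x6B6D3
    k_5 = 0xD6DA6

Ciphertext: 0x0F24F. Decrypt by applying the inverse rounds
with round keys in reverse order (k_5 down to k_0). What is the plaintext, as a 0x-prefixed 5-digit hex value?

s_0 = ciphertext = 0x0F24F
s_1 = InvRound(s_0, k_5) = 0xAC1A1
s_2 = InvRound(s_1, k_4) = 0xEA2E4
s_3 = InvRound(s_2, k_3) = 0x6912F
s_4 = InvRound(s_3, k_2) = 0x2B912
s_5 = InvRound(s_4, k_1) = 0xE3135
s_6 = InvRound(s_5, k_0) = 0xB6616

0xB6616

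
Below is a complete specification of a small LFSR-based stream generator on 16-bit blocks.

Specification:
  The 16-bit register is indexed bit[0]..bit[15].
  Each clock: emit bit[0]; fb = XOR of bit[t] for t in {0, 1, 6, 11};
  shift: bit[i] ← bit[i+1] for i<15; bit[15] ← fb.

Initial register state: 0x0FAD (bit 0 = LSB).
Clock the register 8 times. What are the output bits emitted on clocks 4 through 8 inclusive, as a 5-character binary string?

reg_0 = 0x0FAD
clock 1: out=1, reg = 0x07D6
clock 2: out=0, reg = 0x03EB
clock 3: out=1, reg = 0x81F5
clock 4: out=1, reg = 0x40FA
clock 5: out=0, reg = 0x207D
clock 6: out=1, reg = 0x103E
clock 7: out=0, reg = 0x881F
clock 8: out=1, reg = 0xC40F

10101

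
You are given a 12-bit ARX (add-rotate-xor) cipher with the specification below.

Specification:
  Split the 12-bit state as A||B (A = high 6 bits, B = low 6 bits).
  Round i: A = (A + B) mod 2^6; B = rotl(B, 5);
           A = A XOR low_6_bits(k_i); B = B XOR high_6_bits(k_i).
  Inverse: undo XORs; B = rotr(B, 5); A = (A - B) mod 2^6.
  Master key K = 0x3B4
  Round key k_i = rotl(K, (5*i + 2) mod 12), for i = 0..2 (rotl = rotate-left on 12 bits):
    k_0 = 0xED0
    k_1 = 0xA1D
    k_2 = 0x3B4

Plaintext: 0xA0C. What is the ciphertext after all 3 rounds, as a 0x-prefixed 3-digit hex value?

s_0 = plaintext = 0xA0C
s_1 = Round(s_0, k_0) = 0x93D
s_2 = Round(s_1, k_1) = 0xF16
s_3 = Round(s_2, k_2) = 0x985

0x985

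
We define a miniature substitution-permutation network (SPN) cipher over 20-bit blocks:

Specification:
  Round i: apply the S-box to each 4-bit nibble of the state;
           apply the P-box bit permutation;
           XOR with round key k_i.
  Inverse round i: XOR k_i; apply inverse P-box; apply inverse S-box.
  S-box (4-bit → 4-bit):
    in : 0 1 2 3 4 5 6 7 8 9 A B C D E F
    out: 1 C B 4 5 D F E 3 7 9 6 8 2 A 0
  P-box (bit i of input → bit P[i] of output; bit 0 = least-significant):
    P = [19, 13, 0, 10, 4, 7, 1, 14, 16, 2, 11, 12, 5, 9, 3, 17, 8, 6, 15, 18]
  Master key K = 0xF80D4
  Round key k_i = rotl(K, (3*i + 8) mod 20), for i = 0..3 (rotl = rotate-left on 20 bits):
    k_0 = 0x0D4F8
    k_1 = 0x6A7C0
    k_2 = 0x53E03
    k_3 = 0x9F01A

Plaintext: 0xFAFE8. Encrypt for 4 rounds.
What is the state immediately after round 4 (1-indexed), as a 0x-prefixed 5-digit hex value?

0xAA03B

s_0 = plaintext = 0xFAFE8
s_1 = Round(s_0, k_0) = 0xAB458
s_2 = Round(s_1, k_1) = 0xBCCDA
s_3 = Round(s_2, k_2) = 0xFAAC3
s_4 = Round(s_3, k_3) = 0xAA03B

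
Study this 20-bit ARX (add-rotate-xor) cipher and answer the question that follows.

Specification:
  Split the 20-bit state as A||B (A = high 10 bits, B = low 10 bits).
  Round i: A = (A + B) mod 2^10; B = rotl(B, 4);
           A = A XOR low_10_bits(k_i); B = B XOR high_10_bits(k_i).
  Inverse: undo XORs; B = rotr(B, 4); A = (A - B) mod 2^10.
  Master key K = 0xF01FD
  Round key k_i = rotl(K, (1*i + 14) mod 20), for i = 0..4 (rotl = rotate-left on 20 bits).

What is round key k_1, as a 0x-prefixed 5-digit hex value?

K = 0xF01FD
k_0 = rotl(K, (1*0+14) mod 20) = rotl(K, 14) = 0xF7C07
k_1 = rotl(K, (1*1+14) mod 20) = rotl(K, 15) = 0xEF80F

0xEF80F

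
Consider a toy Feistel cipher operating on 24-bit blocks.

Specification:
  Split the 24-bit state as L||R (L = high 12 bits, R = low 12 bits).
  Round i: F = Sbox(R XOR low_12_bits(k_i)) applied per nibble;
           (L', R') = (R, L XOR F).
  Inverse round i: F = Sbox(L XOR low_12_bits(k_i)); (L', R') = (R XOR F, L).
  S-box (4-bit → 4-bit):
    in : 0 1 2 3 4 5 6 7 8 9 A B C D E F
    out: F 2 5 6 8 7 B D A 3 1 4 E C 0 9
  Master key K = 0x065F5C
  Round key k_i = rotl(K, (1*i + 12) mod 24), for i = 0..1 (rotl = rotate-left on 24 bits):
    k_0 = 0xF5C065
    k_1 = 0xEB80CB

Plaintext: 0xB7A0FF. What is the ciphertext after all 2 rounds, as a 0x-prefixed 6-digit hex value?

s_0 = plaintext = 0xB7A0FF
s_1 = Round(s_0, k_0) = 0x0FF44B
s_2 = Round(s_1, k_1) = 0x44B850

0x44B850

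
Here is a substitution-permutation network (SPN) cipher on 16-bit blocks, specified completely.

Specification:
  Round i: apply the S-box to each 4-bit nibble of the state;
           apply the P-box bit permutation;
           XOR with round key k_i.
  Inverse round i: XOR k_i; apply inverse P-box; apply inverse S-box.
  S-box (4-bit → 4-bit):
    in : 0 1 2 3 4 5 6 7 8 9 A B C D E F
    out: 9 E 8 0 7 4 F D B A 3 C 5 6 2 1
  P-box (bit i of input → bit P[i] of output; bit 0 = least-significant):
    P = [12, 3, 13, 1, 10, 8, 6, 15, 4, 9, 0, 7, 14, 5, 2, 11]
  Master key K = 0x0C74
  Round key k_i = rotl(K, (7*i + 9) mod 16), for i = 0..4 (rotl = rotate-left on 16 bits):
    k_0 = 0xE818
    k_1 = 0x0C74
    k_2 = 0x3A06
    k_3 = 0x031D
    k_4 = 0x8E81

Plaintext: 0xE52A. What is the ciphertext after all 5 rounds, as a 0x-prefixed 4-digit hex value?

s_0 = plaintext = 0xE52A
s_1 = Round(s_0, k_0) = 0x7831
s_2 = Round(s_1, k_1) = 0x66EA
s_3 = Round(s_2, k_2) = 0x61BB
s_4 = Round(s_3, k_3) = 0xE9FA
s_5 = Round(s_4, k_4) = 0x9829

0x9829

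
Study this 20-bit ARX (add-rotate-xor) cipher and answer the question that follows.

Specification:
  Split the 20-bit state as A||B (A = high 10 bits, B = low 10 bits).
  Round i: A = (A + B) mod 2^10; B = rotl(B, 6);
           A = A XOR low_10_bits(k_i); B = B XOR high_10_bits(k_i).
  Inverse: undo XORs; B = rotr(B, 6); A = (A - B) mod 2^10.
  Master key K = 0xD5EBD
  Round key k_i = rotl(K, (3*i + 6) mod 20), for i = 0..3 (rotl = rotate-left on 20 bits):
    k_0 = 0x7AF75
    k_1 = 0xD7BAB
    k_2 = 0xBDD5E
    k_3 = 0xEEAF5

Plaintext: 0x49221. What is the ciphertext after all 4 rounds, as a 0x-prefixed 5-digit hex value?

s_0 = plaintext = 0x49221
s_1 = Round(s_0, k_0) = 0x0C189
s_2 = Round(s_1, k_1) = 0x84906
s_3 = Round(s_2, k_2) = 0x91B67
s_4 = Round(s_3, k_3) = 0xD624C

0xD624C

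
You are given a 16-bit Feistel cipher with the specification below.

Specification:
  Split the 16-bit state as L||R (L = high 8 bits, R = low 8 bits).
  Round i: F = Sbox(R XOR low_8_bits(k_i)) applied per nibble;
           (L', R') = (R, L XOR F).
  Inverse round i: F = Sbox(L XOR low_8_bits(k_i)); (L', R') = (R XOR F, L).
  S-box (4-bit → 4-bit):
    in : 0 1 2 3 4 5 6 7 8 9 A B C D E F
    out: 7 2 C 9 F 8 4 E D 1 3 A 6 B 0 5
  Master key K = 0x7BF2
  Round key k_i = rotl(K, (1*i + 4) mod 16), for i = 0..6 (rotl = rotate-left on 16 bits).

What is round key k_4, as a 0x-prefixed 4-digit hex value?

K = 0x7BF2
k_0 = rotl(K, (1*0+4) mod 16) = rotl(K, 4) = 0xBF27
k_1 = rotl(K, (1*1+4) mod 16) = rotl(K, 5) = 0x7E4F
k_2 = rotl(K, (1*2+4) mod 16) = rotl(K, 6) = 0xFC9E
k_3 = rotl(K, (1*3+4) mod 16) = rotl(K, 7) = 0xF93D
k_4 = rotl(K, (1*4+4) mod 16) = rotl(K, 8) = 0xF27B

0xF27B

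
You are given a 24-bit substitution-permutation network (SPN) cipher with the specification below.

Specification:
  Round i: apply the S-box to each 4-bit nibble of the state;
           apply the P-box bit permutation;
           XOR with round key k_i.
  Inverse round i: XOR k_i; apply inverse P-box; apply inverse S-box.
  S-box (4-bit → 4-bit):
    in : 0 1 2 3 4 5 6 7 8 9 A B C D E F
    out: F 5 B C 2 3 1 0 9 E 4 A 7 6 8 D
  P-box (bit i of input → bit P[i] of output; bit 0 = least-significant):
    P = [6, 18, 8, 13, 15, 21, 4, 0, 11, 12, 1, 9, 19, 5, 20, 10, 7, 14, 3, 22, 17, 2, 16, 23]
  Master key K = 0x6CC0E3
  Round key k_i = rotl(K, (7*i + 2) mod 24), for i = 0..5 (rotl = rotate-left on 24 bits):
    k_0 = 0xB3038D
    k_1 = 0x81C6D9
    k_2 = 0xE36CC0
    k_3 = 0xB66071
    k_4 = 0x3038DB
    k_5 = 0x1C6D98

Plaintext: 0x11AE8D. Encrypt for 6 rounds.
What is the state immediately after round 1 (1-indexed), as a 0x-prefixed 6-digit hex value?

0xA48004

s_0 = plaintext = 0x11AE8D
s_1 = Round(s_0, k_0) = 0xA48004
s_2 = Round(s_1, k_1) = 0xAC18CA
s_3 = Round(s_2, k_2) = 0xDAA758
s_4 = Round(s_3, k_3) = 0x87C03D
s_5 = Round(s_4, k_4) = 0xAE23E8
s_6 = Round(s_5, k_5) = 0x554BFB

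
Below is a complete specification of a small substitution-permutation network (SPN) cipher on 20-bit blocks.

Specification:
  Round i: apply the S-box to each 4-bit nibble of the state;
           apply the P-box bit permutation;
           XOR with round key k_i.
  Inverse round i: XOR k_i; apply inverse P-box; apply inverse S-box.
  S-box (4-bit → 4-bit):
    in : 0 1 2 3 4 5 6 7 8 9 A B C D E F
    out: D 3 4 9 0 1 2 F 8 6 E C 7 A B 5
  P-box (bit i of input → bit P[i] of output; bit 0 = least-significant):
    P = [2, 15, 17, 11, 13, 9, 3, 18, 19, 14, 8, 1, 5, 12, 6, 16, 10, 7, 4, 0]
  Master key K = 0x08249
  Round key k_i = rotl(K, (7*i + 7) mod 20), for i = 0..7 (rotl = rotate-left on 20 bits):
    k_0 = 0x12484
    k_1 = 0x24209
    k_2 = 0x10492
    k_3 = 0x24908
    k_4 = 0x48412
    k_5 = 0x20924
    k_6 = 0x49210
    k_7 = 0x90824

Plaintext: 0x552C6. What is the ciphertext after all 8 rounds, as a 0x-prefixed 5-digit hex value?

s_0 = plaintext = 0x552C6
s_1 = Round(s_0, k_0) = 0x183AC
s_2 = Round(s_1, k_1) = 0xDC487
s_3 = Round(s_2, k_2) = 0x79C77
s_4 = Round(s_3, k_3) = 0xCB6D5
s_5 = Round(s_4, k_4) = 0x1C2C6
s_6 = Round(s_5, k_5) = 0x2BECC
s_7 = Round(s_6, k_6) = 0xF704E
s_8 = Round(s_7, k_7) = 0x09552

0x09552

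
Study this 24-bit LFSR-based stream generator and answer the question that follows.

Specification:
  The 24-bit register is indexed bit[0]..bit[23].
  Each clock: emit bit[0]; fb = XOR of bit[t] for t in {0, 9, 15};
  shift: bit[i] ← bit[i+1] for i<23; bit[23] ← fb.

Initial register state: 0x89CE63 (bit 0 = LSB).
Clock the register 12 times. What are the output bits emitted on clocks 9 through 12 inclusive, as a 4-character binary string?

reg_0 = 0x89CE63
clock 1: out=1, reg = 0xC4E731
clock 2: out=1, reg = 0xE27398
clock 3: out=0, reg = 0xF139CC
clock 4: out=0, reg = 0x789CE6
clock 5: out=0, reg = 0xBC4E73
clock 6: out=1, reg = 0x5E2739
clock 7: out=1, reg = 0x2F139C
clock 8: out=0, reg = 0x9789CE
clock 9: out=0, reg = 0xCBC4E7
clock 10: out=1, reg = 0x65E273
clock 11: out=1, reg = 0xB2F139
clock 12: out=1, reg = 0x59789C

0111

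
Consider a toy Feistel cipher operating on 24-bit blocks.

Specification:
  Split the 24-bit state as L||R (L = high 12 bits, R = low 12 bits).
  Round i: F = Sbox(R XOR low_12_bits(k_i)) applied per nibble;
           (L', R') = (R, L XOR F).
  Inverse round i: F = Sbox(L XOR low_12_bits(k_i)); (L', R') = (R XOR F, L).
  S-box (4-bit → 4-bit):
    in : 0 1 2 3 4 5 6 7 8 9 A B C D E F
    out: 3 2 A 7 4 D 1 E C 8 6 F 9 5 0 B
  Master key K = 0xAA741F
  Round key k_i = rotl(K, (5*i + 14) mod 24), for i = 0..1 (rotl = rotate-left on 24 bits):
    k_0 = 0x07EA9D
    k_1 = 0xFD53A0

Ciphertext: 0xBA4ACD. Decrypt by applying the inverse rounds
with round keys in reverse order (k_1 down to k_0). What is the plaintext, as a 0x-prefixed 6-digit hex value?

0x2B06F9

s_0 = ciphertext = 0xBA4ACD
s_1 = InvRound(s_0, k_1) = 0x6F9BA4
s_2 = InvRound(s_1, k_0) = 0x2B06F9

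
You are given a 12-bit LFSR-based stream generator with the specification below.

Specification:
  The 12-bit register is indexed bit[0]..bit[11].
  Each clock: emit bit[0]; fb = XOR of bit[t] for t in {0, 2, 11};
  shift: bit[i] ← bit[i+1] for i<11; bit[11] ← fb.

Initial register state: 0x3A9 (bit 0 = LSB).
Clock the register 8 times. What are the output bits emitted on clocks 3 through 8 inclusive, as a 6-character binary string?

010101

reg_0 = 0x3A9
clock 1: out=1, reg = 0x9D4
clock 2: out=0, reg = 0x4EA
clock 3: out=0, reg = 0x275
clock 4: out=1, reg = 0x13A
clock 5: out=0, reg = 0x09D
clock 6: out=1, reg = 0x04E
clock 7: out=0, reg = 0x827
clock 8: out=1, reg = 0xC13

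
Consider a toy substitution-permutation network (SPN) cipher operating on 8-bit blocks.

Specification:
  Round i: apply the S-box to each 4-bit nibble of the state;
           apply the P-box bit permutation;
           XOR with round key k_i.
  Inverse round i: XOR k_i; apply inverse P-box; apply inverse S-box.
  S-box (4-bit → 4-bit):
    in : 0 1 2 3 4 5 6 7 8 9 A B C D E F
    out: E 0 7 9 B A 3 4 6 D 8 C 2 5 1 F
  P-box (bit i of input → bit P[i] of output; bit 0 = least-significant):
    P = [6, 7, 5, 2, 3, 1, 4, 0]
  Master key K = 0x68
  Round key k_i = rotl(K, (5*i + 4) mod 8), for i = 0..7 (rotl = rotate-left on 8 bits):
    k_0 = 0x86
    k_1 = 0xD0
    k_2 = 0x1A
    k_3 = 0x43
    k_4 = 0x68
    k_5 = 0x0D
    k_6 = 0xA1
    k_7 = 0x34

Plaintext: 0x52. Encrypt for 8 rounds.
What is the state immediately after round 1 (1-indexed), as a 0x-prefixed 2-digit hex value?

s_0 = plaintext = 0x52
s_1 = Round(s_0, k_0) = 0x65
s_2 = Round(s_1, k_1) = 0x5E
s_3 = Round(s_2, k_2) = 0x59
s_4 = Round(s_3, k_3) = 0x24
s_5 = Round(s_4, k_4) = 0xB6
s_6 = Round(s_5, k_5) = 0xDC
s_7 = Round(s_6, k_6) = 0x39
s_8 = Round(s_7, k_7) = 0x59

0x65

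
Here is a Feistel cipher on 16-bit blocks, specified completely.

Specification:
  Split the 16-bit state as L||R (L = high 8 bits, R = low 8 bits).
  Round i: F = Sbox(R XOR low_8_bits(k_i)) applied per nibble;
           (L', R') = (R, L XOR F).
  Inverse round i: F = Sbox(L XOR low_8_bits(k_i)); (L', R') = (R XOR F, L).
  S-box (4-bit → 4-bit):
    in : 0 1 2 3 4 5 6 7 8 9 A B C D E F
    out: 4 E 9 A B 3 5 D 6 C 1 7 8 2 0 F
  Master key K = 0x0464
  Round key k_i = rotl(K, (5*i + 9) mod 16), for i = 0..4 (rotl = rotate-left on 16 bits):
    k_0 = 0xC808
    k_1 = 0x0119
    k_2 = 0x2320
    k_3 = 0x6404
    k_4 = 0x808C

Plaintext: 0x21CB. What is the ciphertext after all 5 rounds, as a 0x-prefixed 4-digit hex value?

s_0 = plaintext = 0x21CB
s_1 = Round(s_0, k_0) = 0xCBAB
s_2 = Round(s_1, k_1) = 0xABB2
s_3 = Round(s_2, k_2) = 0xB262
s_4 = Round(s_3, k_3) = 0x62E7
s_5 = Round(s_4, k_4) = 0xE735

0xE735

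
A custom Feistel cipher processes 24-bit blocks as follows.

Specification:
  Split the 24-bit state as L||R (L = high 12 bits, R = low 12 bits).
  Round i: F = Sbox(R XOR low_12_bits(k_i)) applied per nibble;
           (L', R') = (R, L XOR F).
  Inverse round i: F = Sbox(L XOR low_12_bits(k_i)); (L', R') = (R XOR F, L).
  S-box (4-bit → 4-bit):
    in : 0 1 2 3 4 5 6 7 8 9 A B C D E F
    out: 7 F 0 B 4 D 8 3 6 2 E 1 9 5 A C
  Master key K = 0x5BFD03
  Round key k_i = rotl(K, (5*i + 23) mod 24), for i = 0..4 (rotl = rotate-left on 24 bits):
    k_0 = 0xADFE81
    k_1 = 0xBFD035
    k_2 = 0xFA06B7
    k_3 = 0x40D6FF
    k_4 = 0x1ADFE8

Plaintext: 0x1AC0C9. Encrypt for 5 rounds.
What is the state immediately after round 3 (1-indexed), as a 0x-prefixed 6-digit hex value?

s_0 = plaintext = 0x1AC0C9
s_1 = Round(s_0, k_0) = 0x0C9BEA
s_2 = Round(s_1, k_1) = 0xBEA195
s_3 = Round(s_2, k_2) = 0x1958EA
s_4 = Round(s_3, k_3) = 0x8EAB68
s_5 = Round(s_4, k_4) = 0xB68C8D

0x1958EA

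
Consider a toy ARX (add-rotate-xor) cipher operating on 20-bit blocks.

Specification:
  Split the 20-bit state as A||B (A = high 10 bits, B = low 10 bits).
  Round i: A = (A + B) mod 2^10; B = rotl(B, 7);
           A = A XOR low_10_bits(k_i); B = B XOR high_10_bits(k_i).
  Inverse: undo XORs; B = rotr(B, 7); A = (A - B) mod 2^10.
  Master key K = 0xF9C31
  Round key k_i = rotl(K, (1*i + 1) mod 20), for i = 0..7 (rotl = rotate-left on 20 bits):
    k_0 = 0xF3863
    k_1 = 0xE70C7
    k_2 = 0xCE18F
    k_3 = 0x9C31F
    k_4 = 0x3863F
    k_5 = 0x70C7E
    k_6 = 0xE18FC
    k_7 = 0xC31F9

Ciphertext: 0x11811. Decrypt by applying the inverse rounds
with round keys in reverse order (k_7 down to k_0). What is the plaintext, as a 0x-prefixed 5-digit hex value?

s_0 = ciphertext = 0x11811
s_1 = InvRound(s_0, k_7) = 0x344EE
s_2 = InvRound(s_1, k_6) = 0x39F46
s_3 = InvRound(s_2, k_5) = 0x1B02D
s_4 = InvRound(s_3, k_4) = 0xFCA61
s_5 = InvRound(s_4, k_3) = 0x19488
s_6 = InvRound(s_5, k_2) = 0x18D87
s_7 = InvRound(s_6, k_1) = 0xF20DC
s_8 = InvRound(s_7, k_0) = 0xC5496

0xC5496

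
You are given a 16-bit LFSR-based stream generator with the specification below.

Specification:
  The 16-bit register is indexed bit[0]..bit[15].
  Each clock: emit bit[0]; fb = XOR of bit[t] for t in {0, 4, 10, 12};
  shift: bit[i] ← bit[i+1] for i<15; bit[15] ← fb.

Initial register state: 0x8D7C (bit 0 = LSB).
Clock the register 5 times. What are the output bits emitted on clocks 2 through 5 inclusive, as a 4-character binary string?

0111

reg_0 = 0x8D7C
clock 1: out=0, reg = 0x46BE
clock 2: out=0, reg = 0x235F
clock 3: out=1, reg = 0x11AF
clock 4: out=1, reg = 0x08D7
clock 5: out=1, reg = 0x046B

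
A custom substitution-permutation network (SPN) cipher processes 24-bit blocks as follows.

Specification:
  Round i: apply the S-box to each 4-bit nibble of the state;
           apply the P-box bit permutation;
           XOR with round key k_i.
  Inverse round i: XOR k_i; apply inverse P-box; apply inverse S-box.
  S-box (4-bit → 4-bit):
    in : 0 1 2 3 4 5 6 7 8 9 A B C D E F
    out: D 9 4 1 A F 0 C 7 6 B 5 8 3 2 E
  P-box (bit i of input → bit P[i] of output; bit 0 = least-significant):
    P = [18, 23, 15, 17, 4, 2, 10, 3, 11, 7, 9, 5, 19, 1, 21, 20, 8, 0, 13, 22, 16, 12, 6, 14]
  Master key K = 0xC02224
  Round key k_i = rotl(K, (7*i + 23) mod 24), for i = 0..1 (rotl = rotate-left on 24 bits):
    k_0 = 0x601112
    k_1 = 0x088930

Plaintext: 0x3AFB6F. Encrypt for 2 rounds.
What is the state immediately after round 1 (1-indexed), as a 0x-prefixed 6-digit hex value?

0x939A11

s_0 = plaintext = 0x3AFB6F
s_1 = Round(s_0, k_0) = 0x939A11
s_2 = Round(s_1, k_1) = 0x2E90CA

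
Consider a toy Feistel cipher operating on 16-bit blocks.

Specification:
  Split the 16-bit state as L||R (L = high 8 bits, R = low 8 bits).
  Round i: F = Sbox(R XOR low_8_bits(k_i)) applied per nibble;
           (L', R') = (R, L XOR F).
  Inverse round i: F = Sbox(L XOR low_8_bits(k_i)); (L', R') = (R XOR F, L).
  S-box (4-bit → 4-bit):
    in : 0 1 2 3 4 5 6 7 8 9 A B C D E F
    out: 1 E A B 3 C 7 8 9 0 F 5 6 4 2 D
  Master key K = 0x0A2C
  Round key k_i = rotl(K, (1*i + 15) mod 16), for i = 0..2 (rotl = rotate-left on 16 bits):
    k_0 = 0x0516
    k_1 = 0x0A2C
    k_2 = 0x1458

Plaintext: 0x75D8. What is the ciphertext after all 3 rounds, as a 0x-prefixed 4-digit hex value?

0x6DAB

s_0 = plaintext = 0x75D8
s_1 = Round(s_0, k_0) = 0xD817
s_2 = Round(s_1, k_1) = 0x176D
s_3 = Round(s_2, k_2) = 0x6DAB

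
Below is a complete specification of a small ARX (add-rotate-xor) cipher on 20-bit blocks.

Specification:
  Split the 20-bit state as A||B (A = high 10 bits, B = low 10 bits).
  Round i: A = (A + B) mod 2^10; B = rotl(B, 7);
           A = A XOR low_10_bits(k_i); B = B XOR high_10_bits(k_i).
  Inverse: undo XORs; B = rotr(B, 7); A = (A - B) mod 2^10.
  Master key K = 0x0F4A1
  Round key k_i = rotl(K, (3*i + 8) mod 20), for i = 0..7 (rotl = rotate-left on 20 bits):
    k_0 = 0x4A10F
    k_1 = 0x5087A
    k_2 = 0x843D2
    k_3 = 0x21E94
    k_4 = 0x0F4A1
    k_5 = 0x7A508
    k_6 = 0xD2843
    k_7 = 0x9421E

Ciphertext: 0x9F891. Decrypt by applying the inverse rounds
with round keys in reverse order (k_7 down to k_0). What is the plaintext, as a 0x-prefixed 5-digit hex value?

0xAC697

s_0 = ciphertext = 0x9F891
s_1 = InvRound(s_0, k_7) = 0x94E0D
s_2 = InvRound(s_1, k_6) = 0xF5A3A
s_3 = InvRound(s_2, k_5) = 0x0FE9F
s_4 = InvRound(s_3, k_4) = 0xE2515
s_5 = InvRound(s_4, k_3) = 0x22893
s_6 = InvRound(s_5, k_2) = 0xCEC1D
s_7 = InvRound(s_6, k_1) = 0x11EFA
s_8 = InvRound(s_7, k_0) = 0xAC697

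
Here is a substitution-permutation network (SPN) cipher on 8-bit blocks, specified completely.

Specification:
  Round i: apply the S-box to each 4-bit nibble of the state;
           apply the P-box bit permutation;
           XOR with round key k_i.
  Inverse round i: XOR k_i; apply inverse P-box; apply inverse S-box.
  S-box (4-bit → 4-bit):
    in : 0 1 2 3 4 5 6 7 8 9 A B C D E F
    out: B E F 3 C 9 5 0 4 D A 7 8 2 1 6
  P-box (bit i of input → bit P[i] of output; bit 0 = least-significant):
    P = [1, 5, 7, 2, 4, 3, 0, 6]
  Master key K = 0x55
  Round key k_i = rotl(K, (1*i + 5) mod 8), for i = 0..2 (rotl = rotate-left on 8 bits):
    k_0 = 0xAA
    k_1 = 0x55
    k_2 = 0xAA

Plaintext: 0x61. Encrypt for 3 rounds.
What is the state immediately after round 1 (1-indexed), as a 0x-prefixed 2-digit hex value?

s_0 = plaintext = 0x61
s_1 = Round(s_0, k_0) = 0x1F
s_2 = Round(s_1, k_1) = 0xBC
s_3 = Round(s_2, k_2) = 0xB7

0x1F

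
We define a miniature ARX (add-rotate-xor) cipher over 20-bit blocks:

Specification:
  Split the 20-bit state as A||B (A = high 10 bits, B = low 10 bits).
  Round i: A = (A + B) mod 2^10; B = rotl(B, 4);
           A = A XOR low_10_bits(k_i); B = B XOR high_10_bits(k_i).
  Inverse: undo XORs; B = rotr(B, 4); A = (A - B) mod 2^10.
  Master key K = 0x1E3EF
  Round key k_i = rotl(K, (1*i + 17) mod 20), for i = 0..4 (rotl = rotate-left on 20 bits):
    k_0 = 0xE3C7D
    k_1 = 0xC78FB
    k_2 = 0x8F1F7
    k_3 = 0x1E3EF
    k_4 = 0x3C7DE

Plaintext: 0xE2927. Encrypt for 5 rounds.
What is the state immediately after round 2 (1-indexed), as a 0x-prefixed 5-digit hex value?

s_0 = plaintext = 0xE2927
s_1 = Round(s_0, k_0) = 0x331FB
s_2 = Round(s_1, k_1) = 0x8F0A9
s_3 = Round(s_2, k_2) = 0xC48AE
s_4 = Round(s_3, k_3) = 0x0BE9A
s_5 = Round(s_4, k_4) = 0x45D5B

0x8F0A9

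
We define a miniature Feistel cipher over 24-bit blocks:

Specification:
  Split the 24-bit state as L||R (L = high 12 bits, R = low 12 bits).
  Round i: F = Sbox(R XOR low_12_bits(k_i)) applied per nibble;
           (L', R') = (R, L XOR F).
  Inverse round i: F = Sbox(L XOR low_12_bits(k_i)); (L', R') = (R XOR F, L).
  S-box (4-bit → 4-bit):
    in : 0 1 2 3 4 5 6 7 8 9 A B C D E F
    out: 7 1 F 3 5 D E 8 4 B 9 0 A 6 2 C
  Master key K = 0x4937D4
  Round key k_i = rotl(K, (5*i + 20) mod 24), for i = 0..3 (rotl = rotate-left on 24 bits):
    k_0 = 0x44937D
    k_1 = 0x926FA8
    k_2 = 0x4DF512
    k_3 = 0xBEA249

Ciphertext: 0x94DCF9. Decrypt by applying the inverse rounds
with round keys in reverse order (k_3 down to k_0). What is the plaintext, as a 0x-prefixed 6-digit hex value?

s_0 = ciphertext = 0x94DCF9
s_1 = InvRound(s_0, k_3) = 0xC8C94D
s_2 = InvRound(s_1, k_2) = 0x2FFC8C
s_3 = InvRound(s_2, k_1) = 0xA542FF
s_4 = InvRound(s_3, k_0) = 0x904A54

0x904A54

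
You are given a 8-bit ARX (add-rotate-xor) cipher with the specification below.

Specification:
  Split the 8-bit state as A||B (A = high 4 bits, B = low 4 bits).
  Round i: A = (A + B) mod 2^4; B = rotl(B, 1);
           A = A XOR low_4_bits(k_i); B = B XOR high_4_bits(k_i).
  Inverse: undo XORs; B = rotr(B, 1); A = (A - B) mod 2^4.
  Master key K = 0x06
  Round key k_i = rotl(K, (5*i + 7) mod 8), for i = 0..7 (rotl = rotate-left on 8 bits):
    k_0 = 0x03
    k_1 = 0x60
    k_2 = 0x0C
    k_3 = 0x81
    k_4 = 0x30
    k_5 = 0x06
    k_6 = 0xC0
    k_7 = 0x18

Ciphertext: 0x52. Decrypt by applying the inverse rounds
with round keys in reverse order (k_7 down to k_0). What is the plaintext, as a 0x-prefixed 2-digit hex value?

0xF2

s_0 = ciphertext = 0x52
s_1 = InvRound(s_0, k_7) = 0x49
s_2 = InvRound(s_1, k_6) = 0xAA
s_3 = InvRound(s_2, k_5) = 0x75
s_4 = InvRound(s_3, k_4) = 0x43
s_5 = InvRound(s_4, k_3) = 0x8D
s_6 = InvRound(s_5, k_2) = 0x6E
s_7 = InvRound(s_6, k_1) = 0x24
s_8 = InvRound(s_7, k_0) = 0xF2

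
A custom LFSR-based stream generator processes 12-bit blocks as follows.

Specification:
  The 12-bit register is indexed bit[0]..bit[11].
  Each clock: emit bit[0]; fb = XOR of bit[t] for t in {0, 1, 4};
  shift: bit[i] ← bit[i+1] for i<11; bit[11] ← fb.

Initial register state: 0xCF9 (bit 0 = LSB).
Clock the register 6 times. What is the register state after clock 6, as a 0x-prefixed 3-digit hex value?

reg_0 = 0xCF9
clock 1: out=1, reg = 0x67C
clock 2: out=0, reg = 0xB3E
clock 3: out=0, reg = 0x59F
clock 4: out=1, reg = 0xACF
clock 5: out=1, reg = 0x567
clock 6: out=1, reg = 0x2B3

0x2B3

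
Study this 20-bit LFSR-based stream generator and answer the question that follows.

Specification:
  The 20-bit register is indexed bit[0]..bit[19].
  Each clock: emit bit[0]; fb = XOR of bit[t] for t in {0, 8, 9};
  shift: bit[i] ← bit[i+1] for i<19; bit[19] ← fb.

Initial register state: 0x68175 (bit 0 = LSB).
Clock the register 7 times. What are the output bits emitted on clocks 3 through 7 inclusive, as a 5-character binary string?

10111

reg_0 = 0x68175
clock 1: out=1, reg = 0x340BA
clock 2: out=0, reg = 0x1A05D
clock 3: out=1, reg = 0x8D02E
clock 4: out=0, reg = 0x46817
clock 5: out=1, reg = 0xA340B
clock 6: out=1, reg = 0xD1A05
clock 7: out=1, reg = 0x68D02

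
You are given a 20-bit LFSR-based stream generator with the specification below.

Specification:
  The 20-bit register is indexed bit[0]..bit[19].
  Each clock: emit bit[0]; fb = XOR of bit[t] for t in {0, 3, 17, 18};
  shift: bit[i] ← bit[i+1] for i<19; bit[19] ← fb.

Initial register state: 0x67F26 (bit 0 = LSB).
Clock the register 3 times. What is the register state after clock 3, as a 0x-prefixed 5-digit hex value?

reg_0 = 0x67F26
clock 1: out=0, reg = 0x33F93
clock 2: out=1, reg = 0x19FC9
clock 3: out=1, reg = 0x0CFE4

0x0CFE4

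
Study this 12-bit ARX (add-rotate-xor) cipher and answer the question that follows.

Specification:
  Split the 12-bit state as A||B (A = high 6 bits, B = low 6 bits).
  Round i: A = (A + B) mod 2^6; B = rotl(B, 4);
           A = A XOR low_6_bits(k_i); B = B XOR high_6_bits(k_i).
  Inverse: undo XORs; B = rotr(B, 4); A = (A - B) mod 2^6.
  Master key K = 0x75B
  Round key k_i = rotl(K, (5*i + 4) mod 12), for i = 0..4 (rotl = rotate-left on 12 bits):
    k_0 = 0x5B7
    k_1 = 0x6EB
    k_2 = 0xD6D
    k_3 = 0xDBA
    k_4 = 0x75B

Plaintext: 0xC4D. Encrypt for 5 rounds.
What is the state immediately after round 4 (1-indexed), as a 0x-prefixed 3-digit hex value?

0x8C3

s_0 = plaintext = 0xC4D
s_1 = Round(s_0, k_0) = 0x245
s_2 = Round(s_1, k_1) = 0x94A
s_3 = Round(s_2, k_2) = 0x097
s_4 = Round(s_3, k_3) = 0x8C3
s_5 = Round(s_4, k_4) = 0xF6D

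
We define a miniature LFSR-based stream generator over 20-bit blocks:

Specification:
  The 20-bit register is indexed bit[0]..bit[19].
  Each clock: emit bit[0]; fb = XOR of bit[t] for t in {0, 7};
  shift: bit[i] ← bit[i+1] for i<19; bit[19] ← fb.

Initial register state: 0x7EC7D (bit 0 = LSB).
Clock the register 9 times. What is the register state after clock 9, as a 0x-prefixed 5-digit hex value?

reg_0 = 0x7EC7D
clock 1: out=1, reg = 0xBF63E
clock 2: out=0, reg = 0x5FB1F
clock 3: out=1, reg = 0xAFD8F
clock 4: out=1, reg = 0x57EC7
clock 5: out=1, reg = 0x2BF63
clock 6: out=1, reg = 0x95FB1
clock 7: out=1, reg = 0x4AFD8
clock 8: out=0, reg = 0xA57EC
clock 9: out=0, reg = 0xD2BF6

0xD2BF6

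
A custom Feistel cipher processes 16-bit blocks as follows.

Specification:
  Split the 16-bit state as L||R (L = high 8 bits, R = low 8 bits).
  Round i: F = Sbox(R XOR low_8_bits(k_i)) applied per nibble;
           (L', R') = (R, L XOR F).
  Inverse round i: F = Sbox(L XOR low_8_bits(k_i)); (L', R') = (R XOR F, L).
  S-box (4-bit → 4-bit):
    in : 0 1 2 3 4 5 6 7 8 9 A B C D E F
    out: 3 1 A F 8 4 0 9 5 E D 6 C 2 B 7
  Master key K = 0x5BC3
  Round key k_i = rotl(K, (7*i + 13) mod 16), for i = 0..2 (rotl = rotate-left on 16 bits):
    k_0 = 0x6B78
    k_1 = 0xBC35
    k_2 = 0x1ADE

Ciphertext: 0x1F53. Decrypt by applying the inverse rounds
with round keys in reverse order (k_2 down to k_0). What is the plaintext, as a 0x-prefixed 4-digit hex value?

s_0 = ciphertext = 0x1F53
s_1 = InvRound(s_0, k_2) = 0x921F
s_2 = InvRound(s_1, k_1) = 0xC692
s_3 = InvRound(s_2, k_0) = 0xF9C6

0xF9C6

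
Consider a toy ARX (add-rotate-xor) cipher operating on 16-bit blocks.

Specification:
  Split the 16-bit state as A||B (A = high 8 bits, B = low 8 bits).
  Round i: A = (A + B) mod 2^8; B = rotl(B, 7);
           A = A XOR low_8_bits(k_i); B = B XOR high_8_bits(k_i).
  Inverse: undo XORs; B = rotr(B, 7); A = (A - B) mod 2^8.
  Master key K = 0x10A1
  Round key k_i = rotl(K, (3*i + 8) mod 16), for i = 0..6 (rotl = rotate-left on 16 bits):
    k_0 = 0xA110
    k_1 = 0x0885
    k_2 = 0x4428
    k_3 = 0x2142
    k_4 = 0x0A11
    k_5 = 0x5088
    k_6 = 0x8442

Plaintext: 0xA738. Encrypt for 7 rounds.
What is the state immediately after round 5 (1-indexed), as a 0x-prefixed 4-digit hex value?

0x0B51

s_0 = plaintext = 0xA738
s_1 = Round(s_0, k_0) = 0xCFBD
s_2 = Round(s_1, k_1) = 0x09D6
s_3 = Round(s_2, k_2) = 0xF72F
s_4 = Round(s_3, k_3) = 0x64B6
s_5 = Round(s_4, k_4) = 0x0B51
s_6 = Round(s_5, k_5) = 0xD4F8
s_7 = Round(s_6, k_6) = 0x8EF8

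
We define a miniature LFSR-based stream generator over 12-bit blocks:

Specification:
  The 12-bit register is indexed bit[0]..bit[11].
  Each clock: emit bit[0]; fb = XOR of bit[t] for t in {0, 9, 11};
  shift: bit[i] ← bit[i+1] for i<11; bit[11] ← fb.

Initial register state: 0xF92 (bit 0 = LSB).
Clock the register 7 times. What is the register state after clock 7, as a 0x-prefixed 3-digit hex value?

0x59F

reg_0 = 0xF92
clock 1: out=0, reg = 0x7C9
clock 2: out=1, reg = 0x3E4
clock 3: out=0, reg = 0x9F2
clock 4: out=0, reg = 0xCF9
clock 5: out=1, reg = 0x67C
clock 6: out=0, reg = 0xB3E
clock 7: out=0, reg = 0x59F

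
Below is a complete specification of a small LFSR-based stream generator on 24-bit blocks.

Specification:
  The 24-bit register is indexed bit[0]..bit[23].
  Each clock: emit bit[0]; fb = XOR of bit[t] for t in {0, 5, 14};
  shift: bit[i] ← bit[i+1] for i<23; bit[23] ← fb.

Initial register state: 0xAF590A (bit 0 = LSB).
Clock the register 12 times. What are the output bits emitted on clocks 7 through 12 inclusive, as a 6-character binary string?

001001

reg_0 = 0xAF590A
clock 1: out=0, reg = 0xD7AC85
clock 2: out=1, reg = 0xEBD642
clock 3: out=0, reg = 0xF5EB21
clock 4: out=1, reg = 0xFAF590
clock 5: out=0, reg = 0xFD7AC8
clock 6: out=0, reg = 0xFEBD64
clock 7: out=0, reg = 0xFF5EB2
clock 8: out=0, reg = 0x7FAF59
clock 9: out=1, reg = 0xBFD7AC
clock 10: out=0, reg = 0x5FEBD6
clock 11: out=0, reg = 0xAFF5EB
clock 12: out=1, reg = 0xD7FAF5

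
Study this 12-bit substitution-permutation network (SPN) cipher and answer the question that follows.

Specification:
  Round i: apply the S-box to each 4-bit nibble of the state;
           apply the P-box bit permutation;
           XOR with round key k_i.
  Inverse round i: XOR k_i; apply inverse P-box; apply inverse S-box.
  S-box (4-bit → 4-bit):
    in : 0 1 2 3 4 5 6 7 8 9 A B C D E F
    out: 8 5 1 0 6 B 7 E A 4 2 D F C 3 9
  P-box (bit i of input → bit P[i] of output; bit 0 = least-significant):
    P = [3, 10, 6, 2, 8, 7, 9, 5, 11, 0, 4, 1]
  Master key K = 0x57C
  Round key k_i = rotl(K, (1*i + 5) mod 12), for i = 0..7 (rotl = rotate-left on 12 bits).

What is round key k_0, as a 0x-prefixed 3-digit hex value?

K = 0x57C
k_0 = rotl(K, (1*0+5) mod 12) = rotl(K, 5) = 0xF8A

0xF8A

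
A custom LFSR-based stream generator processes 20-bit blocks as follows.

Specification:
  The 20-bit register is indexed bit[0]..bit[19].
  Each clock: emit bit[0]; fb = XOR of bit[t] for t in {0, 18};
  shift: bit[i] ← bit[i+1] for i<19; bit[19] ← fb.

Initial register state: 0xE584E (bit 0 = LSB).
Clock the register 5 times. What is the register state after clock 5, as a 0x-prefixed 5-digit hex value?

reg_0 = 0xE584E
clock 1: out=0, reg = 0xF2C27
clock 2: out=1, reg = 0x79613
clock 3: out=1, reg = 0x3CB09
clock 4: out=1, reg = 0x9E584
clock 5: out=0, reg = 0x4F2C2

0x4F2C2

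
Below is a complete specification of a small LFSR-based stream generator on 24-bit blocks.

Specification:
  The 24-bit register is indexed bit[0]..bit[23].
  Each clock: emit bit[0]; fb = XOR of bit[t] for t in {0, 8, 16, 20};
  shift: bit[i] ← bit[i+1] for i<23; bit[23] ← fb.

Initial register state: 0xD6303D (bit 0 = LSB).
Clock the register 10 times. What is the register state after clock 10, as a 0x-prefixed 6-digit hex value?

0xEDB58C

reg_0 = 0xD6303D
clock 1: out=1, reg = 0x6B181E
clock 2: out=0, reg = 0xB58C0F
clock 3: out=1, reg = 0xDAC607
clock 4: out=1, reg = 0x6D6303
clock 5: out=1, reg = 0xB6B181
clock 6: out=1, reg = 0xDB58C0
clock 7: out=0, reg = 0x6DAC60
clock 8: out=0, reg = 0xB6D630
clock 9: out=0, reg = 0xDB6B18
clock 10: out=0, reg = 0xEDB58C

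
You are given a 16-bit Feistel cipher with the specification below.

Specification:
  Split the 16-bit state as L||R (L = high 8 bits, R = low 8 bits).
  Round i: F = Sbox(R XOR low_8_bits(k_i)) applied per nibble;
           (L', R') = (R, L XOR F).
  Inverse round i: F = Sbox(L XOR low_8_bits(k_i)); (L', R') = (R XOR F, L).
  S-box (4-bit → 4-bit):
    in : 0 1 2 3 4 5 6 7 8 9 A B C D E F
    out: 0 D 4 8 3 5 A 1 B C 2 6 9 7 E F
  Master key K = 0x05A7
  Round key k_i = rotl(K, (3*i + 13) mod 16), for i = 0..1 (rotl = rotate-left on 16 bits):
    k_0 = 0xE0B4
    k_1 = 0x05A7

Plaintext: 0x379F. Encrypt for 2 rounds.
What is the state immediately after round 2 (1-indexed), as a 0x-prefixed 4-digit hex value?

0x71E5

s_0 = plaintext = 0x379F
s_1 = Round(s_0, k_0) = 0x9F71
s_2 = Round(s_1, k_1) = 0x71E5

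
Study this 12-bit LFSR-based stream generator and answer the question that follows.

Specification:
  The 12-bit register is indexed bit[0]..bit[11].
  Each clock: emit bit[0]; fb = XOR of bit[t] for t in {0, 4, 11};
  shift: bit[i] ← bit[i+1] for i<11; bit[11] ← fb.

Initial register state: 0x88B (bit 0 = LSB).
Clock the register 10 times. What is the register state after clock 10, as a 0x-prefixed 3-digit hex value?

0x7FA

reg_0 = 0x88B
clock 1: out=1, reg = 0x445
clock 2: out=1, reg = 0xA22
clock 3: out=0, reg = 0xD11
clock 4: out=1, reg = 0xE88
clock 5: out=0, reg = 0xF44
clock 6: out=0, reg = 0xFA2
clock 7: out=0, reg = 0xFD1
clock 8: out=1, reg = 0xFE8
clock 9: out=0, reg = 0xFF4
clock 10: out=0, reg = 0x7FA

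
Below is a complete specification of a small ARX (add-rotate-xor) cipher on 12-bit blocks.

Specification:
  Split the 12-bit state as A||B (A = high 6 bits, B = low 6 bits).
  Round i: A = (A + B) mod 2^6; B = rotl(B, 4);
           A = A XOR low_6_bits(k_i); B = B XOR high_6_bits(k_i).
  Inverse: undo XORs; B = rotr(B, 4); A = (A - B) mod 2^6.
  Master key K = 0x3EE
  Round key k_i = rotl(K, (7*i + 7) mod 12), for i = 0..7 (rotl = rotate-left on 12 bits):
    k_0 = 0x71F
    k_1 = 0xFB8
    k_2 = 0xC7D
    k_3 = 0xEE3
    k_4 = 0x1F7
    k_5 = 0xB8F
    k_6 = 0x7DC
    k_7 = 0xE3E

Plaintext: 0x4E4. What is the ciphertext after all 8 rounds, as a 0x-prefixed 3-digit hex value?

0x060

s_0 = plaintext = 0x4E4
s_1 = Round(s_0, k_0) = 0xA15
s_2 = Round(s_1, k_1) = 0x16B
s_3 = Round(s_2, k_2) = 0x34B
s_4 = Round(s_3, k_3) = 0xEC9
s_5 = Round(s_4, k_4) = 0xCD5
s_6 = Round(s_5, k_5) = 0x1FB
s_7 = Round(s_6, k_6) = 0x7A1
s_8 = Round(s_7, k_7) = 0x060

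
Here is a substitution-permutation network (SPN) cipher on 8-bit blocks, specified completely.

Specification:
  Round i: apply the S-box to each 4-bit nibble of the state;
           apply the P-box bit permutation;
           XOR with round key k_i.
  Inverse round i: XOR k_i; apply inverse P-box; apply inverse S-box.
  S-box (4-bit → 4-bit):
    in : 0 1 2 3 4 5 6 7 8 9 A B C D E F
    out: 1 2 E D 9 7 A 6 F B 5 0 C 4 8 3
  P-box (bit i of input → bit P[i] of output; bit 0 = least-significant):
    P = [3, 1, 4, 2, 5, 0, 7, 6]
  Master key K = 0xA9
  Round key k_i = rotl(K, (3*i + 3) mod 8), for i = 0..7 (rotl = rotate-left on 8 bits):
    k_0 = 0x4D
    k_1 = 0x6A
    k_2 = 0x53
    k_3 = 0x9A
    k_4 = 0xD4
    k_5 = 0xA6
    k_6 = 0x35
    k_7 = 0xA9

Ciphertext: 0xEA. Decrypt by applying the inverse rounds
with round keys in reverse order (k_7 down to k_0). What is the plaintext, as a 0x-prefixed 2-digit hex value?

s_0 = ciphertext = 0xEA
s_1 = InvRound(s_0, k_7) = 0x61
s_2 = InvRound(s_1, k_6) = 0xEC
s_3 = InvRound(s_2, k_5) = 0xEF
s_4 = InvRound(s_3, k_4) = 0xF5
s_5 = InvRound(s_4, k_3) = 0x99
s_6 = InvRound(s_5, k_2) = 0xCF
s_7 = InvRound(s_6, k_1) = 0x5E
s_8 = InvRound(s_7, k_0) = 0x17

0x17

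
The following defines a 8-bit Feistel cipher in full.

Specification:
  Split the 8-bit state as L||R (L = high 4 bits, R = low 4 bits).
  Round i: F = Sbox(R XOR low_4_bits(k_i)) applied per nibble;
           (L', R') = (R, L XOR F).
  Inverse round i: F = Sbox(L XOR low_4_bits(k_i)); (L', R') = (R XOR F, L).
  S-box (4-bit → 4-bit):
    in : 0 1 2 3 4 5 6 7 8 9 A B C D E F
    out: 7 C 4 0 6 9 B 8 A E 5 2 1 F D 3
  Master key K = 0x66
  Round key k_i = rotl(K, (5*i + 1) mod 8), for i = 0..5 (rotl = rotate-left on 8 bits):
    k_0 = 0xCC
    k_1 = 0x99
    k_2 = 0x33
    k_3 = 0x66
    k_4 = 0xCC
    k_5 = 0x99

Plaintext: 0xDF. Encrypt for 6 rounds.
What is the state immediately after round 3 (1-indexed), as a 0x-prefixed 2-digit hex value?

0x98

s_0 = plaintext = 0xDF
s_1 = Round(s_0, k_0) = 0xFD
s_2 = Round(s_1, k_1) = 0xD9
s_3 = Round(s_2, k_2) = 0x98
s_4 = Round(s_3, k_3) = 0x84
s_5 = Round(s_4, k_4) = 0x42
s_6 = Round(s_5, k_5) = 0x26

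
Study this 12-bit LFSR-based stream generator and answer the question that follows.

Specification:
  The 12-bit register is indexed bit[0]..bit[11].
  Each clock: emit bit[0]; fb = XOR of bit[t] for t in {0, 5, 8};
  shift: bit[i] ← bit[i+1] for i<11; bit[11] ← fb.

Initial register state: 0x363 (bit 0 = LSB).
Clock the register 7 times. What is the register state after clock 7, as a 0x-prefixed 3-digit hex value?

reg_0 = 0x363
clock 1: out=1, reg = 0x9B1
clock 2: out=1, reg = 0xCD8
clock 3: out=0, reg = 0x66C
clock 4: out=0, reg = 0xB36
clock 5: out=0, reg = 0x59B
clock 6: out=1, reg = 0x2CD
clock 7: out=1, reg = 0x966

0x966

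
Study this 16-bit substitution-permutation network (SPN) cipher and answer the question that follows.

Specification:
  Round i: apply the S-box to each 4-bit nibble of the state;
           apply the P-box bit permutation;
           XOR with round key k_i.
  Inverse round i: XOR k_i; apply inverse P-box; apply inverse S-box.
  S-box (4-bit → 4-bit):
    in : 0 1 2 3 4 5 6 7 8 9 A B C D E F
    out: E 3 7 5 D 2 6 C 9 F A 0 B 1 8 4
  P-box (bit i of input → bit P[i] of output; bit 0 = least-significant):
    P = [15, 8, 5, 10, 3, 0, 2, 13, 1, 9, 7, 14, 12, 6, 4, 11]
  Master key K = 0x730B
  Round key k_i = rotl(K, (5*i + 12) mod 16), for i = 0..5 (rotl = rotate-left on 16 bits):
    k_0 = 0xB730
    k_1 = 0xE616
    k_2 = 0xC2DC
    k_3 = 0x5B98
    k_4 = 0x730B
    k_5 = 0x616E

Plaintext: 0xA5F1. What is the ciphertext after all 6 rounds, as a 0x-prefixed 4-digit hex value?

s_0 = plaintext = 0xA5F1
s_1 = Round(s_0, k_0) = 0x3C74
s_2 = Round(s_1, k_1) = 0x1020
s_3 = Round(s_2, k_2) = 0x9531
s_4 = Round(s_3, k_3) = 0xC0C4
s_5 = Round(s_4, k_4) = 0x8DE2
s_6 = Round(s_5, k_5) = 0xD84C

0xD84C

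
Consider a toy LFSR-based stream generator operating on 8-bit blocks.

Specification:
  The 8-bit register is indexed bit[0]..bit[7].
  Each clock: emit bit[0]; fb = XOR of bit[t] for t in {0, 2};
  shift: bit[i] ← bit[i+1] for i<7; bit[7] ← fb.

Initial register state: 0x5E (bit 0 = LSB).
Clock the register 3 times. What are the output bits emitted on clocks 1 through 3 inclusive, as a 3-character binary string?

011

reg_0 = 0x5E
clock 1: out=0, reg = 0xAF
clock 2: out=1, reg = 0x57
clock 3: out=1, reg = 0x2B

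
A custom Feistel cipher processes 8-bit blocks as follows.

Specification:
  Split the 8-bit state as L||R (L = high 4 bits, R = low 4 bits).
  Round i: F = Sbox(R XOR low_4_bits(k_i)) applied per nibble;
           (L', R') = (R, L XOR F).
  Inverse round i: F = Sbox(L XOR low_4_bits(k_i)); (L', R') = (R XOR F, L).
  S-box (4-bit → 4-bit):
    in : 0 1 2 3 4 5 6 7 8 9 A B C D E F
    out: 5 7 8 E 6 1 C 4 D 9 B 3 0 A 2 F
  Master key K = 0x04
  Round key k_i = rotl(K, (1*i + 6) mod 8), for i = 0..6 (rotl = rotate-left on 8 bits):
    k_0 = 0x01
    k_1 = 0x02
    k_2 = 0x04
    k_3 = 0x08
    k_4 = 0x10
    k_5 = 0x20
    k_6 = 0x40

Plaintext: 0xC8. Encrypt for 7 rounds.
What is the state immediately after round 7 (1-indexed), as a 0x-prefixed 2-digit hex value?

0xE3

s_0 = plaintext = 0xC8
s_1 = Round(s_0, k_0) = 0x85
s_2 = Round(s_1, k_1) = 0x5C
s_3 = Round(s_2, k_2) = 0xC8
s_4 = Round(s_3, k_3) = 0x89
s_5 = Round(s_4, k_4) = 0x91
s_6 = Round(s_5, k_5) = 0x1E
s_7 = Round(s_6, k_6) = 0xE3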